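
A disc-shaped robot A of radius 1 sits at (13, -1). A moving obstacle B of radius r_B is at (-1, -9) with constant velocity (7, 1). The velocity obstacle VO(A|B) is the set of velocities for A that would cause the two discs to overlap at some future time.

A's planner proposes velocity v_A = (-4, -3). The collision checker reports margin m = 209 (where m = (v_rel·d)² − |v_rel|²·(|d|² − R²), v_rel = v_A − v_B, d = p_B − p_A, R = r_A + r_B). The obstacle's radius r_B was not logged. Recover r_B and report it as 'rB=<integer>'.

m = 209
d = (-14, -8);  v_rel = (-11, -4),  |v_rel|² = 137
v_rel×d = (-11)·(-8) − (-4)·(-14) = 32
since m = R²·137 − 32²:  R² = (1024 + 209) / 137 = 9
R = √9 = 3  ⇒  r_B = 3 − 1 = 2

rB=2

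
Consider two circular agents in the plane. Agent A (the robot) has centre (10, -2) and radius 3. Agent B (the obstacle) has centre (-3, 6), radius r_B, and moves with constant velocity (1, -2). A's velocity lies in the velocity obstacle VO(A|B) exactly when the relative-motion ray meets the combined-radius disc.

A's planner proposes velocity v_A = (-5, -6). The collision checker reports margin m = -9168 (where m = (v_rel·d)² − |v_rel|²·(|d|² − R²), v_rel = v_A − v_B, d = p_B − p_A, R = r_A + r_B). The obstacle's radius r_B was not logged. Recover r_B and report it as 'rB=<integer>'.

m = -9168
d = (-13, 8);  v_rel = (-6, -4),  |v_rel|² = 52
v_rel×d = (-6)·(8) − (-4)·(-13) = -100
since m = R²·52 − (-100)²:  R² = (10000 + -9168) / 52 = 16
R = √16 = 4  ⇒  r_B = 4 − 3 = 1

rB=1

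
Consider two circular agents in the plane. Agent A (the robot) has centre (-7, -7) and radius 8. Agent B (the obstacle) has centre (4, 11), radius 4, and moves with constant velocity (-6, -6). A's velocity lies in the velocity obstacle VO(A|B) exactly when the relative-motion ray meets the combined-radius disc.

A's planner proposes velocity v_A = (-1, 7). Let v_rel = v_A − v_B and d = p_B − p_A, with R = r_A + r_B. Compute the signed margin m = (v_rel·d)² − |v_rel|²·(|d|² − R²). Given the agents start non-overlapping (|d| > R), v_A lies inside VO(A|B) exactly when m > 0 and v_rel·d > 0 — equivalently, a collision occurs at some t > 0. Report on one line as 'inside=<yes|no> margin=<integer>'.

d = (11, 18),  |d|² = 445;  R = 8+4 = 12,  c = 445−12² = 301
v_rel = (5, 13),  |v_rel|² = 194;  v_rel·d = (5)·(11) + (13)·(18) = 289
194·t² − 578·t + 301 = 0  ⇒  m = 289² − 194·301 = 25127
m = 25127 > 0,  v_rel·d = 289 > 0  ⇒  inside

inside=yes margin=25127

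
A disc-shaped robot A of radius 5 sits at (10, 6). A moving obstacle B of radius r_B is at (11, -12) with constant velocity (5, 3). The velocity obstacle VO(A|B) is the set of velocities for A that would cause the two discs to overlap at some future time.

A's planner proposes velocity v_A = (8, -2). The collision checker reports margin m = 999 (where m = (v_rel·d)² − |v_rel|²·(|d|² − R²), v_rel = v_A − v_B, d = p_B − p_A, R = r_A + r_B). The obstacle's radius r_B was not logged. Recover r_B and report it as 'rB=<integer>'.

m = 999
d = (1, -18);  v_rel = (3, -5),  |v_rel|² = 34
v_rel×d = (3)·(-18) − (-5)·(1) = -49
since m = R²·34 − (-49)²:  R² = (2401 + 999) / 34 = 100
R = √100 = 10  ⇒  r_B = 10 − 5 = 5

rB=5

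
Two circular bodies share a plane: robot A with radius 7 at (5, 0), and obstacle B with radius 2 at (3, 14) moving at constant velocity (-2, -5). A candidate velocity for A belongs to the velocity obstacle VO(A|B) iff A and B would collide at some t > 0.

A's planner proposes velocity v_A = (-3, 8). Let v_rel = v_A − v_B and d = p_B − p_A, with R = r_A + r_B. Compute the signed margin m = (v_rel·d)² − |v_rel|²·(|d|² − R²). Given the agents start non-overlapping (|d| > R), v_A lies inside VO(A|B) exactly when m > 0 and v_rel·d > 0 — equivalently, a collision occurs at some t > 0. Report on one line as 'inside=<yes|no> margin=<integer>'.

d = (-2, 14),  |d|² = 200;  R = 7+2 = 9,  c = 200−9² = 119
v_rel = (-1, 13),  |v_rel|² = 170;  v_rel·d = (-1)·(-2) + (13)·(14) = 184
170·t² − 368·t + 119 = 0  ⇒  m = 184² − 170·119 = 13626
m = 13626 > 0,  v_rel·d = 184 > 0  ⇒  inside

inside=yes margin=13626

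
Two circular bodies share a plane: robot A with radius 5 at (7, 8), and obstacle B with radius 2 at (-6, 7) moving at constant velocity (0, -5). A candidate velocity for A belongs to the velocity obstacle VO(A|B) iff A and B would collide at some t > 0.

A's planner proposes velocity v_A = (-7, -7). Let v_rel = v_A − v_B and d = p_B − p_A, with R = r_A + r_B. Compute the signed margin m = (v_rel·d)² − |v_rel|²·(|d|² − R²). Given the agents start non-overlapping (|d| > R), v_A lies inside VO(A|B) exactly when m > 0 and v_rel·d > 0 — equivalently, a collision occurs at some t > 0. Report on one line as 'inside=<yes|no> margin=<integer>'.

d = (-13, -1),  |d|² = 170;  R = 5+2 = 7,  c = 170−7² = 121
v_rel = (-7, -2),  |v_rel|² = 53;  v_rel·d = (-7)·(-13) + (-2)·(-1) = 93
53·t² − 186·t + 121 = 0  ⇒  m = 93² − 53·121 = 2236
m = 2236 > 0,  v_rel·d = 93 > 0  ⇒  inside

inside=yes margin=2236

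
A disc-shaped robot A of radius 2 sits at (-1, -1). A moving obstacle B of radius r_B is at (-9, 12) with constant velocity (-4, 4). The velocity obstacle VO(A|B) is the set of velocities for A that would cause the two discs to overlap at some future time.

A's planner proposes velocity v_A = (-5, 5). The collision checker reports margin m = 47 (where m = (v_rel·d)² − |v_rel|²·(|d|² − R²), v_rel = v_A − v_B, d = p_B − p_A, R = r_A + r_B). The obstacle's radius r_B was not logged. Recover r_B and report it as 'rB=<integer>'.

m = 47
d = (-8, 13);  v_rel = (-1, 1),  |v_rel|² = 2
v_rel×d = (-1)·(13) − (1)·(-8) = -5
since m = R²·2 − (-5)²:  R² = (25 + 47) / 2 = 36
R = √36 = 6  ⇒  r_B = 6 − 2 = 4

rB=4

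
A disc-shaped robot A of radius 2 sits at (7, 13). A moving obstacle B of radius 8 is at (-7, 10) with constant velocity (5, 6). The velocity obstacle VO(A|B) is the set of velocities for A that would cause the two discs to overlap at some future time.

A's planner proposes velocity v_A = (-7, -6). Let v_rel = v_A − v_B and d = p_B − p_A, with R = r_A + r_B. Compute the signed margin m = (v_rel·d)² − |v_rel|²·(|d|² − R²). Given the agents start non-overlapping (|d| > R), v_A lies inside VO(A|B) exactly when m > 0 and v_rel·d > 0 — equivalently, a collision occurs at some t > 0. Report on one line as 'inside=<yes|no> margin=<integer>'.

d = (-14, -3),  |d|² = 205;  R = 2+8 = 10,  c = 205−10² = 105
v_rel = (-12, -12),  |v_rel|² = 288;  v_rel·d = (-12)·(-14) + (-12)·(-3) = 204
288·t² − 408·t + 105 = 0  ⇒  m = 204² − 288·105 = 11376
m = 11376 > 0,  v_rel·d = 204 > 0  ⇒  inside

inside=yes margin=11376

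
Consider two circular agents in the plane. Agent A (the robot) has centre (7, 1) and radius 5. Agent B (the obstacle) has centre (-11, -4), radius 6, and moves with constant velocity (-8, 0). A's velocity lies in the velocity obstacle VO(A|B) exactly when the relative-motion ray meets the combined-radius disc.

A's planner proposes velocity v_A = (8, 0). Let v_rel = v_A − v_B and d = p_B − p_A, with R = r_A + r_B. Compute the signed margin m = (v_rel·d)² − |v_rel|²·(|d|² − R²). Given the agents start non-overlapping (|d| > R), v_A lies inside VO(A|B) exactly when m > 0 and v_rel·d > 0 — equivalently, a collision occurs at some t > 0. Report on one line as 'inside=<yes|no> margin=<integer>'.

d = (-18, -5),  |d|² = 349;  R = 5+6 = 11,  c = 349−11² = 228
v_rel = (16, 0),  |v_rel|² = 256;  v_rel·d = (16)·(-18) + (0)·(-5) = -288
256·t² + 576·t + 228 = 0  ⇒  m = (-288)² − 256·228 = 24576
m = 24576 > 0,  v_rel·d = -288 < 0  ⇒  outside

inside=no margin=24576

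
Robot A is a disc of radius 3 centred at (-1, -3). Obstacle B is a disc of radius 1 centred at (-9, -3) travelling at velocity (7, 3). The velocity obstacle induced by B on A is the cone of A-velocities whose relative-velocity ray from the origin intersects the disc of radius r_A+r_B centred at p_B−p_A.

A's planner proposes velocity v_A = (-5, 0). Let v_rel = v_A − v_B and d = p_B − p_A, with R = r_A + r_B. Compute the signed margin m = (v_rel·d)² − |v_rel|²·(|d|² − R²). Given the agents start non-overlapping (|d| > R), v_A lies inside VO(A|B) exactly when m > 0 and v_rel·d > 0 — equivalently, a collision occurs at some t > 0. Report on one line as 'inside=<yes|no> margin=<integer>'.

d = (-8, 0),  |d|² = 64;  R = 3+1 = 4,  c = 64−4² = 48
v_rel = (-12, -3),  |v_rel|² = 153;  v_rel·d = (-12)·(-8) + (-3)·(0) = 96
153·t² − 192·t + 48 = 0  ⇒  m = 96² − 153·48 = 1872
m = 1872 > 0,  v_rel·d = 96 > 0  ⇒  inside

inside=yes margin=1872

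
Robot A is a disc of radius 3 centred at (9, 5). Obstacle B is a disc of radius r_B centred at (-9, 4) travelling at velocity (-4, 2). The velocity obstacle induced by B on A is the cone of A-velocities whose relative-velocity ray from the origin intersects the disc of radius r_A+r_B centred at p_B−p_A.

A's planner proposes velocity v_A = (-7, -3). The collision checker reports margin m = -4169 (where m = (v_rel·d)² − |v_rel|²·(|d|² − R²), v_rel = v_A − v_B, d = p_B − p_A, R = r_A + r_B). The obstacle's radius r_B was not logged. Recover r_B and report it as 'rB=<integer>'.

m = -4169
d = (-18, -1);  v_rel = (-3, -5),  |v_rel|² = 34
v_rel×d = (-3)·(-1) − (-5)·(-18) = -87
since m = R²·34 − (-87)²:  R² = (7569 + -4169) / 34 = 100
R = √100 = 10  ⇒  r_B = 10 − 3 = 7

rB=7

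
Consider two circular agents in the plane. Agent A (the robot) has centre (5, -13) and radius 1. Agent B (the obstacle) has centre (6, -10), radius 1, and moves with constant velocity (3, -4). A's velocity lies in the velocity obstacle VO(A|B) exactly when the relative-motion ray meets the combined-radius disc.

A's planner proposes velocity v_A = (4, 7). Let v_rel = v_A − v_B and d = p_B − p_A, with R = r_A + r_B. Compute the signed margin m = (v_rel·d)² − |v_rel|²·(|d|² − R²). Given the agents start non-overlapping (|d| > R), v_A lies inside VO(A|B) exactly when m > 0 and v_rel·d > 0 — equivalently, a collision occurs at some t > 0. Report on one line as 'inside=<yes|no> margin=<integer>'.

d = (1, 3),  |d|² = 10;  R = 1+1 = 2,  c = 10−2² = 6
v_rel = (1, 11),  |v_rel|² = 122;  v_rel·d = (1)·(1) + (11)·(3) = 34
122·t² − 68·t + 6 = 0  ⇒  m = 34² − 122·6 = 424
m = 424 > 0,  v_rel·d = 34 > 0  ⇒  inside

inside=yes margin=424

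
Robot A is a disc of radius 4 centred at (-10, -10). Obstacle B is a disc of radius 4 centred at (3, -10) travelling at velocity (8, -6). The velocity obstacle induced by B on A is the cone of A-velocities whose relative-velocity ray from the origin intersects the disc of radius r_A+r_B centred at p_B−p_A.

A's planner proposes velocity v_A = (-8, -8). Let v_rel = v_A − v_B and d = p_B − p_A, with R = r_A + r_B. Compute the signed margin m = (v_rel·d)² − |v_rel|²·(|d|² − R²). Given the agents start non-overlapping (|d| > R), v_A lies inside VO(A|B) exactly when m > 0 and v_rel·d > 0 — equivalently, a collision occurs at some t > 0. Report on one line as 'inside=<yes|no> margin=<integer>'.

d = (13, 0),  |d|² = 169;  R = 4+4 = 8,  c = 169−8² = 105
v_rel = (-16, -2),  |v_rel|² = 260;  v_rel·d = (-16)·(13) + (-2)·(0) = -208
260·t² + 416·t + 105 = 0  ⇒  m = (-208)² − 260·105 = 15964
m = 15964 > 0,  v_rel·d = -208 < 0  ⇒  outside

inside=no margin=15964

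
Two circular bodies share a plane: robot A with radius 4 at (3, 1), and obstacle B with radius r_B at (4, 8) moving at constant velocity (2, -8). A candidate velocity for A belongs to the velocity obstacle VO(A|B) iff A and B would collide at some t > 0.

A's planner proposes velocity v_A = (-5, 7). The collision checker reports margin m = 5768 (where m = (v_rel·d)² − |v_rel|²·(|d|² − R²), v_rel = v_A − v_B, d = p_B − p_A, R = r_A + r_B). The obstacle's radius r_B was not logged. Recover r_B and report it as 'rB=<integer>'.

m = 5768
d = (1, 7);  v_rel = (-7, 15),  |v_rel|² = 274
v_rel×d = (-7)·(7) − (15)·(1) = -64
since m = R²·274 − (-64)²:  R² = (4096 + 5768) / 274 = 36
R = √36 = 6  ⇒  r_B = 6 − 4 = 2

rB=2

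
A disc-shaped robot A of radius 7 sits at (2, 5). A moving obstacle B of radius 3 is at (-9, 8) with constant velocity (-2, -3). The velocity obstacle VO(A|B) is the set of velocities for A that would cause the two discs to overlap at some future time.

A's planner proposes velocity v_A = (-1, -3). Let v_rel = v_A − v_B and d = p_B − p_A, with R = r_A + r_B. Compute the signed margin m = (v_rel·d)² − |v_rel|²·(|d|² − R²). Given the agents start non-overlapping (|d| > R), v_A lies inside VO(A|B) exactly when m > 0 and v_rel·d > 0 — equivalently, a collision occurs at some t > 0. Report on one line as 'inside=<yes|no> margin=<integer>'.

d = (-11, 3),  |d|² = 130;  R = 7+3 = 10,  c = 130−10² = 30
v_rel = (1, 0),  |v_rel|² = 1;  v_rel·d = (1)·(-11) + (0)·(3) = -11
1·t² + 22·t + 30 = 0  ⇒  m = (-11)² − 1·30 = 91
m = 91 > 0,  v_rel·d = -11 < 0  ⇒  outside

inside=no margin=91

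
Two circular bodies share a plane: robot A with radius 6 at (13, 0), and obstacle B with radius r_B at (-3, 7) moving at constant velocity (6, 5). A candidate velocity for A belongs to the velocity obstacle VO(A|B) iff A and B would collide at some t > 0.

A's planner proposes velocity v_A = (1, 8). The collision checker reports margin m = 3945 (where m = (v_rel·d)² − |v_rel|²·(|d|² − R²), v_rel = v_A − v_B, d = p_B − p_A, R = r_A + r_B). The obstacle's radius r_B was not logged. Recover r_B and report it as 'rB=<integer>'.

m = 3945
d = (-16, 7);  v_rel = (-5, 3),  |v_rel|² = 34
v_rel×d = (-5)·(7) − (3)·(-16) = 13
since m = R²·34 − 13²:  R² = (169 + 3945) / 34 = 121
R = √121 = 11  ⇒  r_B = 11 − 6 = 5

rB=5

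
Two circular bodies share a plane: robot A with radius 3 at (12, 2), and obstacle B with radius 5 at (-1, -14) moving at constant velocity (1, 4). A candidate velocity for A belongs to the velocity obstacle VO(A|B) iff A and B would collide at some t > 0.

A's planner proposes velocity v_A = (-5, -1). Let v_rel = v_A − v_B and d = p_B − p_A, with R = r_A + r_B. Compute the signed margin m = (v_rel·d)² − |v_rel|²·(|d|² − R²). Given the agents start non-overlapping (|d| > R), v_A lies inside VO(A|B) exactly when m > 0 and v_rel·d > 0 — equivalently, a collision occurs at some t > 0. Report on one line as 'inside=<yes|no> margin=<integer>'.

d = (-13, -16),  |d|² = 425;  R = 3+5 = 8,  c = 425−8² = 361
v_rel = (-6, -5),  |v_rel|² = 61;  v_rel·d = (-6)·(-13) + (-5)·(-16) = 158
61·t² − 316·t + 361 = 0  ⇒  m = 158² − 61·361 = 2943
m = 2943 > 0,  v_rel·d = 158 > 0  ⇒  inside

inside=yes margin=2943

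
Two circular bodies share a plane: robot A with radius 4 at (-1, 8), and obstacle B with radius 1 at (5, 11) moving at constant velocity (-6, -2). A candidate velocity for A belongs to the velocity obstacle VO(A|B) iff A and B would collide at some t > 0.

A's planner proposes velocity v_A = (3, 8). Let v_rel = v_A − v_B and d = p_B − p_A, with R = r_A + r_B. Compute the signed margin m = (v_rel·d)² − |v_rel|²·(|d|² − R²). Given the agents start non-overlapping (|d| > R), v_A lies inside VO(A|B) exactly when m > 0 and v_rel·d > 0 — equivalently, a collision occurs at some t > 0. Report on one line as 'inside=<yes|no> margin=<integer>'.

d = (6, 3),  |d|² = 45;  R = 4+1 = 5,  c = 45−5² = 20
v_rel = (9, 10),  |v_rel|² = 181;  v_rel·d = (9)·(6) + (10)·(3) = 84
181·t² − 168·t + 20 = 0  ⇒  m = 84² − 181·20 = 3436
m = 3436 > 0,  v_rel·d = 84 > 0  ⇒  inside

inside=yes margin=3436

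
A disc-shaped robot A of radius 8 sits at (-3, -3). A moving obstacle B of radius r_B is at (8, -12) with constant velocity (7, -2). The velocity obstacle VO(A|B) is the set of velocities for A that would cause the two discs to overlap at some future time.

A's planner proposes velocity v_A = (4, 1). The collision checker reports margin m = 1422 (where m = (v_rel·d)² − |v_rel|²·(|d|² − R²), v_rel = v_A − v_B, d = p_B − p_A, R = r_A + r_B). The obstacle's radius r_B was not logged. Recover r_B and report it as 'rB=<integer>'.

m = 1422
d = (11, -9);  v_rel = (-3, 3),  |v_rel|² = 18
v_rel×d = (-3)·(-9) − (3)·(11) = -6
since m = R²·18 − (-6)²:  R² = (36 + 1422) / 18 = 81
R = √81 = 9  ⇒  r_B = 9 − 8 = 1

rB=1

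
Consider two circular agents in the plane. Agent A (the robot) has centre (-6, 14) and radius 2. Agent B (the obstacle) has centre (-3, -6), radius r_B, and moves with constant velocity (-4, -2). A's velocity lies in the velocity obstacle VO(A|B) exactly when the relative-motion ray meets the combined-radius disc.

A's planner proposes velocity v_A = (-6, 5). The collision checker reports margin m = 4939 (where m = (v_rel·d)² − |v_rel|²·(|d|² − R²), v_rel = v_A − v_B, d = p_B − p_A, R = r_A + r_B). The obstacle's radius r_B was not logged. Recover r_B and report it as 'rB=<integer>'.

m = 4939
d = (3, -20);  v_rel = (-2, 7),  |v_rel|² = 53
v_rel×d = (-2)·(-20) − (7)·(3) = 19
since m = R²·53 − 19²:  R² = (361 + 4939) / 53 = 100
R = √100 = 10  ⇒  r_B = 10 − 2 = 8

rB=8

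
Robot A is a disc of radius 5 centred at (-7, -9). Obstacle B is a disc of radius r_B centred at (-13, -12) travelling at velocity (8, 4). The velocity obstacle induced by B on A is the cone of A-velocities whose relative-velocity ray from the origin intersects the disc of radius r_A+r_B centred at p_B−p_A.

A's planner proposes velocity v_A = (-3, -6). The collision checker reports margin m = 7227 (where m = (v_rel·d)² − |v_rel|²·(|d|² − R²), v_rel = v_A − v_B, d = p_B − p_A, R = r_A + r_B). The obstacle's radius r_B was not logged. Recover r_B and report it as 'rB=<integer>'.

m = 7227
d = (-6, -3);  v_rel = (-11, -10),  |v_rel|² = 221
v_rel×d = (-11)·(-3) − (-10)·(-6) = -27
since m = R²·221 − (-27)²:  R² = (729 + 7227) / 221 = 36
R = √36 = 6  ⇒  r_B = 6 − 5 = 1

rB=1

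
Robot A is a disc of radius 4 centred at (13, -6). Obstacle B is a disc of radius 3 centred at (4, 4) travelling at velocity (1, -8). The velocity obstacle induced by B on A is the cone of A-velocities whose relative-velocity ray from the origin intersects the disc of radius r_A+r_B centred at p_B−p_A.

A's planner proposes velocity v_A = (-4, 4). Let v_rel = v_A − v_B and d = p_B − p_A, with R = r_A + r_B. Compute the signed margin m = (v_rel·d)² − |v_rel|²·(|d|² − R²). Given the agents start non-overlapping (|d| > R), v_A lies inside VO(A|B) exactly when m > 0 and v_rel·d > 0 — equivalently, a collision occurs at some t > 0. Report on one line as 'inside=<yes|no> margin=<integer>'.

d = (-9, 10),  |d|² = 181;  R = 4+3 = 7,  c = 181−7² = 132
v_rel = (-5, 12),  |v_rel|² = 169;  v_rel·d = (-5)·(-9) + (12)·(10) = 165
169·t² − 330·t + 132 = 0  ⇒  m = 165² − 169·132 = 4917
m = 4917 > 0,  v_rel·d = 165 > 0  ⇒  inside

inside=yes margin=4917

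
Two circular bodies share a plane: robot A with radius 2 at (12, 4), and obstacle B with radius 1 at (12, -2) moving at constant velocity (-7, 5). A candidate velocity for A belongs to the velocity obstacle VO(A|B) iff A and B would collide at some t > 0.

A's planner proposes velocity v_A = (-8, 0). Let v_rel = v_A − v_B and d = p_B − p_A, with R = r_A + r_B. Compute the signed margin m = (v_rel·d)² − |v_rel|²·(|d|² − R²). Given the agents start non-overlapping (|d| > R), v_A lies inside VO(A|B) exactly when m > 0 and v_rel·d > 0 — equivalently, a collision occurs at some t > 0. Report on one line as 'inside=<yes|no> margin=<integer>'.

d = (0, -6),  |d|² = 36;  R = 2+1 = 3,  c = 36−3² = 27
v_rel = (-1, -5),  |v_rel|² = 26;  v_rel·d = (-1)·(0) + (-5)·(-6) = 30
26·t² − 60·t + 27 = 0  ⇒  m = 30² − 26·27 = 198
m = 198 > 0,  v_rel·d = 30 > 0  ⇒  inside

inside=yes margin=198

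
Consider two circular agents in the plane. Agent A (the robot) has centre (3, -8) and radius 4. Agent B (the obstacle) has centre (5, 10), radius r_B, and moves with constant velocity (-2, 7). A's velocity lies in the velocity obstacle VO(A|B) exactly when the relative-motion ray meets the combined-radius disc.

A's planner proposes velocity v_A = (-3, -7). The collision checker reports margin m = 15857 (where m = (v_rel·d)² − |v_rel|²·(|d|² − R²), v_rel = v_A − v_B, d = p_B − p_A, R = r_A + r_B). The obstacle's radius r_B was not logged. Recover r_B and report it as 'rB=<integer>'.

m = 15857
d = (2, 18);  v_rel = (-1, -14),  |v_rel|² = 197
v_rel×d = (-1)·(18) − (-14)·(2) = 10
since m = R²·197 − 10²:  R² = (100 + 15857) / 197 = 81
R = √81 = 9  ⇒  r_B = 9 − 4 = 5

rB=5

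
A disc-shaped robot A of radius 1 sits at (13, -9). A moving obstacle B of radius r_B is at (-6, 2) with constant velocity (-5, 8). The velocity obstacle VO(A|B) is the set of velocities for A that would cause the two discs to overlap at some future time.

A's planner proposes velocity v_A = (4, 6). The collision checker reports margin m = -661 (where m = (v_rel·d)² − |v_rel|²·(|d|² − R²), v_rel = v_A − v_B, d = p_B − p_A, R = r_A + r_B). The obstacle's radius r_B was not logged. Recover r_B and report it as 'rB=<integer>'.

m = -661
d = (-19, 11);  v_rel = (9, -2),  |v_rel|² = 85
v_rel×d = (9)·(11) − (-2)·(-19) = 61
since m = R²·85 − 61²:  R² = (3721 + -661) / 85 = 36
R = √36 = 6  ⇒  r_B = 6 − 1 = 5

rB=5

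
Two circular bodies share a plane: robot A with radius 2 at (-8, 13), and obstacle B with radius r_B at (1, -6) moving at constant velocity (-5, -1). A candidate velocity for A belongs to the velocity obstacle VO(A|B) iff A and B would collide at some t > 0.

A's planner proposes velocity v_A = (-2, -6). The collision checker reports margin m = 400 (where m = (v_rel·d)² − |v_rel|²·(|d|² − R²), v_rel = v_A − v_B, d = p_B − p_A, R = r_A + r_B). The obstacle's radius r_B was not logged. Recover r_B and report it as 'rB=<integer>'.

m = 400
d = (9, -19);  v_rel = (3, -5),  |v_rel|² = 34
v_rel×d = (3)·(-19) − (-5)·(9) = -12
since m = R²·34 − (-12)²:  R² = (144 + 400) / 34 = 16
R = √16 = 4  ⇒  r_B = 4 − 2 = 2

rB=2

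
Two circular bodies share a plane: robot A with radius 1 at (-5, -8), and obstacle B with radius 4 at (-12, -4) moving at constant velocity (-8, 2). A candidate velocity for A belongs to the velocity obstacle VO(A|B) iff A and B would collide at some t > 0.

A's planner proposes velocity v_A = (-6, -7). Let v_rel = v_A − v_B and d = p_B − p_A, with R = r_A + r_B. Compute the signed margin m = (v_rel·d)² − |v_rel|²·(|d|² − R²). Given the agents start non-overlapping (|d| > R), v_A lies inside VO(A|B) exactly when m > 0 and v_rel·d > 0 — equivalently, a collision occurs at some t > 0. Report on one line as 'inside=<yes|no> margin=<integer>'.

d = (-7, 4),  |d|² = 65;  R = 1+4 = 5,  c = 65−5² = 40
v_rel = (2, -9),  |v_rel|² = 85;  v_rel·d = (2)·(-7) + (-9)·(4) = -50
85·t² + 100·t + 40 = 0  ⇒  m = (-50)² − 85·40 = -900
m = -900 < 0,  v_rel·d = -50 < 0  ⇒  outside

inside=no margin=-900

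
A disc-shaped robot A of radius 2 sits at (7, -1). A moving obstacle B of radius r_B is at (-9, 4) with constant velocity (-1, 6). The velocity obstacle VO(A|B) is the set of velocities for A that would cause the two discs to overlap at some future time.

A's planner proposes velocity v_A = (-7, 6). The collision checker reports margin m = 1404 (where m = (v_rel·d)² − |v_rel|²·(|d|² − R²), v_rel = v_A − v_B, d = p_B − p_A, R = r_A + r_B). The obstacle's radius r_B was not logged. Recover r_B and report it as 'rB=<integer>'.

m = 1404
d = (-16, 5);  v_rel = (-6, 0),  |v_rel|² = 36
v_rel×d = (-6)·(5) − (0)·(-16) = -30
since m = R²·36 − (-30)²:  R² = (900 + 1404) / 36 = 64
R = √64 = 8  ⇒  r_B = 8 − 2 = 6

rB=6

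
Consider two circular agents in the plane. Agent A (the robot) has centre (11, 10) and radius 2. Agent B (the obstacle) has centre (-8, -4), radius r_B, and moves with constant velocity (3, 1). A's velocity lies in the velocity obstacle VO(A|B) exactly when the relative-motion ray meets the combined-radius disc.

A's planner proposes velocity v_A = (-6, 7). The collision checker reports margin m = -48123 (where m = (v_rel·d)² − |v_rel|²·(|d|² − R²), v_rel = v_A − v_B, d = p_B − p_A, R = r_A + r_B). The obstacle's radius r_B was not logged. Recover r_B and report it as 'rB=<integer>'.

m = -48123
d = (-19, -14);  v_rel = (-9, 6),  |v_rel|² = 117
v_rel×d = (-9)·(-14) − (6)·(-19) = 240
since m = R²·117 − 240²:  R² = (57600 + -48123) / 117 = 81
R = √81 = 9  ⇒  r_B = 9 − 2 = 7

rB=7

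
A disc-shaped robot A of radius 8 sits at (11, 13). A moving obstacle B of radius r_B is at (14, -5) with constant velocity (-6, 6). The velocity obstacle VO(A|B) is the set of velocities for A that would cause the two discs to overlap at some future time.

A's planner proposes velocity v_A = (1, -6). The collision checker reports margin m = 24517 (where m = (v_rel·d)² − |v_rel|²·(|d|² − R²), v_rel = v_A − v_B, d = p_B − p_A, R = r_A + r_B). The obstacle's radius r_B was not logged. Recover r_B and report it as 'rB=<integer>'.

m = 24517
d = (3, -18);  v_rel = (7, -12),  |v_rel|² = 193
v_rel×d = (7)·(-18) − (-12)·(3) = -90
since m = R²·193 − (-90)²:  R² = (8100 + 24517) / 193 = 169
R = √169 = 13  ⇒  r_B = 13 − 8 = 5

rB=5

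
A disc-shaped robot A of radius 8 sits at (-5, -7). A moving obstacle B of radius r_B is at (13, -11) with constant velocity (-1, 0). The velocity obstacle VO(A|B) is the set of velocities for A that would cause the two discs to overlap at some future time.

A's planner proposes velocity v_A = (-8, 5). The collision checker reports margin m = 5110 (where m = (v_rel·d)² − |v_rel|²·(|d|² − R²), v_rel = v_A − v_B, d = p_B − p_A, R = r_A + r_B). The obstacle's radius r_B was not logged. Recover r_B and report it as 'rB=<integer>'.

m = 5110
d = (18, -4);  v_rel = (-7, 5),  |v_rel|² = 74
v_rel×d = (-7)·(-4) − (5)·(18) = -62
since m = R²·74 − (-62)²:  R² = (3844 + 5110) / 74 = 121
R = √121 = 11  ⇒  r_B = 11 − 8 = 3

rB=3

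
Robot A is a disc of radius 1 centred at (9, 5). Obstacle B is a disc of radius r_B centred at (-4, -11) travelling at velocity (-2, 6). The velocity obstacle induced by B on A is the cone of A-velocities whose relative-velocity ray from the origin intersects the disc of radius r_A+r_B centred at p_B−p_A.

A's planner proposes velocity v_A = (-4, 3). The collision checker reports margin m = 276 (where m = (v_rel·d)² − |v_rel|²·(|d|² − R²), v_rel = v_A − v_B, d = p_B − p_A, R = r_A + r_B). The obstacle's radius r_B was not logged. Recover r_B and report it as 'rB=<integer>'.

m = 276
d = (-13, -16);  v_rel = (-2, -3),  |v_rel|² = 13
v_rel×d = (-2)·(-16) − (-3)·(-13) = -7
since m = R²·13 − (-7)²:  R² = (49 + 276) / 13 = 25
R = √25 = 5  ⇒  r_B = 5 − 1 = 4

rB=4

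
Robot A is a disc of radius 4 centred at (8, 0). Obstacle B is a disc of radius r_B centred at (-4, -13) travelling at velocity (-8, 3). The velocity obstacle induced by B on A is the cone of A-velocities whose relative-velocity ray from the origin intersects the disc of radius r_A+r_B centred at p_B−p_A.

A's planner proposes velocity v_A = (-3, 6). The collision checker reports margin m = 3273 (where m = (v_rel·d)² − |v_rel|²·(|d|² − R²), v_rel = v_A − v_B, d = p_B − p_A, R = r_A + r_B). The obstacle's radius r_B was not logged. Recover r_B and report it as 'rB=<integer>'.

m = 3273
d = (-12, -13);  v_rel = (5, 3),  |v_rel|² = 34
v_rel×d = (5)·(-13) − (3)·(-12) = -29
since m = R²·34 − (-29)²:  R² = (841 + 3273) / 34 = 121
R = √121 = 11  ⇒  r_B = 11 − 4 = 7

rB=7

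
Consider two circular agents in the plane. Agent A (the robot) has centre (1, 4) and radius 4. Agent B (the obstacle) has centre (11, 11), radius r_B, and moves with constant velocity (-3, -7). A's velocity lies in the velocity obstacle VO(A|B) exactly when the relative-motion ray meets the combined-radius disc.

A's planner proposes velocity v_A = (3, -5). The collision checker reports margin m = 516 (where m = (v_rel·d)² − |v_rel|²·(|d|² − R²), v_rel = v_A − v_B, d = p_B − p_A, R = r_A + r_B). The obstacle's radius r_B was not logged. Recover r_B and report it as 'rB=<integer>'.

m = 516
d = (10, 7);  v_rel = (6, 2),  |v_rel|² = 40
v_rel×d = (6)·(7) − (2)·(10) = 22
since m = R²·40 − 22²:  R² = (484 + 516) / 40 = 25
R = √25 = 5  ⇒  r_B = 5 − 4 = 1

rB=1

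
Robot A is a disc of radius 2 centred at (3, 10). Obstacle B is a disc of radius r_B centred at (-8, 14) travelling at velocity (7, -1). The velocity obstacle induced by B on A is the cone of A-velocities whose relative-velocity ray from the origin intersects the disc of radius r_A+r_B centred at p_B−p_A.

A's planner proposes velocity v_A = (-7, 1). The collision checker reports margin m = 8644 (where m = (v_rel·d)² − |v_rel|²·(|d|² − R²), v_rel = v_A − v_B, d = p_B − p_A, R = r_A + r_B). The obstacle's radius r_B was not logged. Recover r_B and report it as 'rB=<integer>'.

m = 8644
d = (-11, 4);  v_rel = (-14, 2),  |v_rel|² = 200
v_rel×d = (-14)·(4) − (2)·(-11) = -34
since m = R²·200 − (-34)²:  R² = (1156 + 8644) / 200 = 49
R = √49 = 7  ⇒  r_B = 7 − 2 = 5

rB=5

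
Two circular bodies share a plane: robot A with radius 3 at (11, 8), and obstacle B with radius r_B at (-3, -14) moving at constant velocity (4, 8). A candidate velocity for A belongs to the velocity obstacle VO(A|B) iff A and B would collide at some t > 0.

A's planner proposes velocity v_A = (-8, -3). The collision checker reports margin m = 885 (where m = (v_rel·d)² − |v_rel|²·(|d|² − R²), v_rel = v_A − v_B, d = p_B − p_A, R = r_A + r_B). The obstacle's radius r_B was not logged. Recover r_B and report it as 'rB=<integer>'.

m = 885
d = (-14, -22);  v_rel = (-12, -11),  |v_rel|² = 265
v_rel×d = (-12)·(-22) − (-11)·(-14) = 110
since m = R²·265 − 110²:  R² = (12100 + 885) / 265 = 49
R = √49 = 7  ⇒  r_B = 7 − 3 = 4

rB=4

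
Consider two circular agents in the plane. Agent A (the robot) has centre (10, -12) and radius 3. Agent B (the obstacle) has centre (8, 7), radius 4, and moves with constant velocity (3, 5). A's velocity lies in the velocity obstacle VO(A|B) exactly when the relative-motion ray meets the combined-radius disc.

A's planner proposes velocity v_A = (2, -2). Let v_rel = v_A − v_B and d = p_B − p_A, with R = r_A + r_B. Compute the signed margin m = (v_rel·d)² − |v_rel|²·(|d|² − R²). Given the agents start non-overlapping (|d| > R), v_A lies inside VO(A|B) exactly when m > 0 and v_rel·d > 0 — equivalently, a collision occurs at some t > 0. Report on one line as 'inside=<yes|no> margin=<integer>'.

d = (-2, 19),  |d|² = 365;  R = 3+4 = 7,  c = 365−7² = 316
v_rel = (-1, -7),  |v_rel|² = 50;  v_rel·d = (-1)·(-2) + (-7)·(19) = -131
50·t² + 262·t + 316 = 0  ⇒  m = (-131)² − 50·316 = 1361
m = 1361 > 0,  v_rel·d = -131 < 0  ⇒  outside

inside=no margin=1361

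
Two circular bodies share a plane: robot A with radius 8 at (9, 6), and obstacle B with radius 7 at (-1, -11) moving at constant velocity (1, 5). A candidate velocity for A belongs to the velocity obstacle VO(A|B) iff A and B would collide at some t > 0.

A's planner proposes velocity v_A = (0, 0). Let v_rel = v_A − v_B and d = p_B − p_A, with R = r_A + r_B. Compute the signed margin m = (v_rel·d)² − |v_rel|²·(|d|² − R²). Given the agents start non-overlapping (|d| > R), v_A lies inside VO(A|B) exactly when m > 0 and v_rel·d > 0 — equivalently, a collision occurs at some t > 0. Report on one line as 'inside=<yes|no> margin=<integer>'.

d = (-10, -17),  |d|² = 389;  R = 8+7 = 15,  c = 389−15² = 164
v_rel = (-1, -5),  |v_rel|² = 26;  v_rel·d = (-1)·(-10) + (-5)·(-17) = 95
26·t² − 190·t + 164 = 0  ⇒  m = 95² − 26·164 = 4761
m = 4761 > 0,  v_rel·d = 95 > 0  ⇒  inside

inside=yes margin=4761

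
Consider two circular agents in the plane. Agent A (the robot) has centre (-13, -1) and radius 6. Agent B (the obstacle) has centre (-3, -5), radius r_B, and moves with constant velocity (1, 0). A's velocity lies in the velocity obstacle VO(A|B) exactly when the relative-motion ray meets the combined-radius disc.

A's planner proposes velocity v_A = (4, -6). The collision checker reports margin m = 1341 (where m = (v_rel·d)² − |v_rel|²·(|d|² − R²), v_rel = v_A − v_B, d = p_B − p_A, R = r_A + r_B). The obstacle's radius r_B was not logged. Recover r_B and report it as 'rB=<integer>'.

m = 1341
d = (10, -4);  v_rel = (3, -6),  |v_rel|² = 45
v_rel×d = (3)·(-4) − (-6)·(10) = 48
since m = R²·45 − 48²:  R² = (2304 + 1341) / 45 = 81
R = √81 = 9  ⇒  r_B = 9 − 6 = 3

rB=3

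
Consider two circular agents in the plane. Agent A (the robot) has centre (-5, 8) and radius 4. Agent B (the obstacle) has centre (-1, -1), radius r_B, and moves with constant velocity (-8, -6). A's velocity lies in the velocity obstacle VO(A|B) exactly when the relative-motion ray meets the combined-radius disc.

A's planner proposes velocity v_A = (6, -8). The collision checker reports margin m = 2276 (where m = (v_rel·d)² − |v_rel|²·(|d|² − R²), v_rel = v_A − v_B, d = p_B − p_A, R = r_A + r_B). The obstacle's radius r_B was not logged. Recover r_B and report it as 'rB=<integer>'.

m = 2276
d = (4, -9);  v_rel = (14, -2),  |v_rel|² = 200
v_rel×d = (14)·(-9) − (-2)·(4) = -118
since m = R²·200 − (-118)²:  R² = (13924 + 2276) / 200 = 81
R = √81 = 9  ⇒  r_B = 9 − 4 = 5

rB=5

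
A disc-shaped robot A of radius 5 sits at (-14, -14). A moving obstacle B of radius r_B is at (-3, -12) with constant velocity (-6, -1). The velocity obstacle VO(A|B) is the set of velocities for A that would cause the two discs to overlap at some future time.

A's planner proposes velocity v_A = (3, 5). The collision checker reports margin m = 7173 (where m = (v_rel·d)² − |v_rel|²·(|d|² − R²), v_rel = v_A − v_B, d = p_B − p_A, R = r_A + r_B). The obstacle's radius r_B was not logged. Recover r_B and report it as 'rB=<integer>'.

m = 7173
d = (11, 2);  v_rel = (9, 6),  |v_rel|² = 117
v_rel×d = (9)·(2) − (6)·(11) = -48
since m = R²·117 − (-48)²:  R² = (2304 + 7173) / 117 = 81
R = √81 = 9  ⇒  r_B = 9 − 5 = 4

rB=4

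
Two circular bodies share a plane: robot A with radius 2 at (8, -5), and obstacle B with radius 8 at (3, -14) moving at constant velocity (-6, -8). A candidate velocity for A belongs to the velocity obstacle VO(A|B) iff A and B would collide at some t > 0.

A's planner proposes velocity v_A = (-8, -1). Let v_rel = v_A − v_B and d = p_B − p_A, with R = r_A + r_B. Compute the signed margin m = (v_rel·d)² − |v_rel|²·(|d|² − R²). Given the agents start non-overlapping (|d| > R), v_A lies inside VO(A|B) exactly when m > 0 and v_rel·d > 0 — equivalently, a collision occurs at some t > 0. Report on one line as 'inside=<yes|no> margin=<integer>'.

d = (-5, -9),  |d|² = 106;  R = 2+8 = 10,  c = 106−10² = 6
v_rel = (-2, 7),  |v_rel|² = 53;  v_rel·d = (-2)·(-5) + (7)·(-9) = -53
53·t² + 106·t + 6 = 0  ⇒  m = (-53)² − 53·6 = 2491
m = 2491 > 0,  v_rel·d = -53 < 0  ⇒  outside

inside=no margin=2491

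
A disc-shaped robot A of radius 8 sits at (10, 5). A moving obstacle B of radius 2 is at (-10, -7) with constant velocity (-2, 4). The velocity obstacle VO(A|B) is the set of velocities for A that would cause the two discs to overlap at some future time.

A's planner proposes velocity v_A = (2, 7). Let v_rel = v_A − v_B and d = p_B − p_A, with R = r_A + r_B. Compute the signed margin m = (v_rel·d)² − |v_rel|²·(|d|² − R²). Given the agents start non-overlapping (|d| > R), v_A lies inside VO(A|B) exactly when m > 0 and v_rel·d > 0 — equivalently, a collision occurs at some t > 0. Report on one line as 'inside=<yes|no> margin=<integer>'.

d = (-20, -12),  |d|² = 544;  R = 8+2 = 10,  c = 544−10² = 444
v_rel = (4, 3),  |v_rel|² = 25;  v_rel·d = (4)·(-20) + (3)·(-12) = -116
25·t² + 232·t + 444 = 0  ⇒  m = (-116)² − 25·444 = 2356
m = 2356 > 0,  v_rel·d = -116 < 0  ⇒  outside

inside=no margin=2356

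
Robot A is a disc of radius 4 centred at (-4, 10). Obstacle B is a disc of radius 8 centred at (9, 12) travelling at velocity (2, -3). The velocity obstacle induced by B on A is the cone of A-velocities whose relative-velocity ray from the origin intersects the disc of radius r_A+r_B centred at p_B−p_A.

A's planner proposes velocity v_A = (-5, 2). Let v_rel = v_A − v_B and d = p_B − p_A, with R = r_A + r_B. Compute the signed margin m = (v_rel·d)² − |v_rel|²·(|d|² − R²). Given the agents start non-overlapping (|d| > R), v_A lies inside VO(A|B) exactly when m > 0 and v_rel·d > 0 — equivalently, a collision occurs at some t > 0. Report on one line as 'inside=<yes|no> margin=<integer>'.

d = (13, 2),  |d|² = 173;  R = 4+8 = 12,  c = 173−12² = 29
v_rel = (-7, 5),  |v_rel|² = 74;  v_rel·d = (-7)·(13) + (5)·(2) = -81
74·t² + 162·t + 29 = 0  ⇒  m = (-81)² − 74·29 = 4415
m = 4415 > 0,  v_rel·d = -81 < 0  ⇒  outside

inside=no margin=4415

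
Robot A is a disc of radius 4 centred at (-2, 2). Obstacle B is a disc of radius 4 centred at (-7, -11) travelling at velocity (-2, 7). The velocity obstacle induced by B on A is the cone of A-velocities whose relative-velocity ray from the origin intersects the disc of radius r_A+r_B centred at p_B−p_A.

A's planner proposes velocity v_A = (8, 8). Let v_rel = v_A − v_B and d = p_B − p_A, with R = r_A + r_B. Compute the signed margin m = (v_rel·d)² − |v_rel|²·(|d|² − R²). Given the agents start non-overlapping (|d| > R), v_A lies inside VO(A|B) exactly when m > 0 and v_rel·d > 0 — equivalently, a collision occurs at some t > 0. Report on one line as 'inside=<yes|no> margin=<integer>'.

d = (-5, -13),  |d|² = 194;  R = 4+4 = 8,  c = 194−8² = 130
v_rel = (10, 1),  |v_rel|² = 101;  v_rel·d = (10)·(-5) + (1)·(-13) = -63
101·t² + 126·t + 130 = 0  ⇒  m = (-63)² − 101·130 = -9161
m = -9161 < 0,  v_rel·d = -63 < 0  ⇒  outside

inside=no margin=-9161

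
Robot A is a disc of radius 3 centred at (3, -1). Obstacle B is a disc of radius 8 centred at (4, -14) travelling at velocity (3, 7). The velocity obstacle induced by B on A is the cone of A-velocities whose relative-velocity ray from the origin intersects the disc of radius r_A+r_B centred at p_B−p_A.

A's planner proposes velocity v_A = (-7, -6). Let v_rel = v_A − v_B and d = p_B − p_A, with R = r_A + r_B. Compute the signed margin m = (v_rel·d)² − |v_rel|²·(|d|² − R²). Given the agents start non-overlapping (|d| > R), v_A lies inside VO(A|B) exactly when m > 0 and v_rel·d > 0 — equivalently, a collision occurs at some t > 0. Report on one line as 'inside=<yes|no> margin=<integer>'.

d = (1, -13),  |d|² = 170;  R = 3+8 = 11,  c = 170−11² = 49
v_rel = (-10, -13),  |v_rel|² = 269;  v_rel·d = (-10)·(1) + (-13)·(-13) = 159
269·t² − 318·t + 49 = 0  ⇒  m = 159² − 269·49 = 12100
m = 12100 > 0,  v_rel·d = 159 > 0  ⇒  inside

inside=yes margin=12100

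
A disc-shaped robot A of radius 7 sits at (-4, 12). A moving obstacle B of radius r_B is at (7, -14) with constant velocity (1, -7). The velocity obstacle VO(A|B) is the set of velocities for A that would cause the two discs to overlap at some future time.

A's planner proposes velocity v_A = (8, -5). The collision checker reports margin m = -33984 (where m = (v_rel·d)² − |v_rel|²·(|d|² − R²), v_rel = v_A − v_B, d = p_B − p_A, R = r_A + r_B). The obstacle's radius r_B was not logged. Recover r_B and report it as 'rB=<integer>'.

m = -33984
d = (11, -26);  v_rel = (7, 2),  |v_rel|² = 53
v_rel×d = (7)·(-26) − (2)·(11) = -204
since m = R²·53 − (-204)²:  R² = (41616 + -33984) / 53 = 144
R = √144 = 12  ⇒  r_B = 12 − 7 = 5

rB=5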